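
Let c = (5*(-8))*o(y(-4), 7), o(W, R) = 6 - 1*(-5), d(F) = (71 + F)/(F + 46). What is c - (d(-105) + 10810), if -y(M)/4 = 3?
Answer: -663784/59 ≈ -11251.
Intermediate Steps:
y(M) = -12 (y(M) = -4*3 = -12)
d(F) = (71 + F)/(46 + F)
o(W, R) = 11 (o(W, R) = 6 + 5 = 11)
c = -440 (c = (5*(-8))*11 = -40*11 = -440)
c - (d(-105) + 10810) = -440 - ((71 - 105)/(46 - 105) + 10810) = -440 - (-34/(-59) + 10810) = -440 - (-1/59*(-34) + 10810) = -440 - (34/59 + 10810) = -440 - 1*637824/59 = -440 - 637824/59 = -663784/59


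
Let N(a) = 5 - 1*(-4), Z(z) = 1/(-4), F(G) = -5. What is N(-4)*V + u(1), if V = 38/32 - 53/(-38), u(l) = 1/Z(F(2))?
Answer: 5849/304 ≈ 19.240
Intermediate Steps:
Z(z) = -1/4
u(l) = -4 (u(l) = 1/(-1/4) = -4)
N(a) = 9 (N(a) = 5 + 4 = 9)
V = 785/304 (V = 38*(1/32) - 53*(-1/38) = 19/16 + 53/38 = 785/304 ≈ 2.5822)
N(-4)*V + u(1) = 9*(785/304) - 4 = 7065/304 - 4 = 5849/304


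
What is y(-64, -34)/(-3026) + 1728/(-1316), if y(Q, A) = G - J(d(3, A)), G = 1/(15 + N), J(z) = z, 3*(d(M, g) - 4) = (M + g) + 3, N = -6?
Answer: -11781209/8959986 ≈ -1.3149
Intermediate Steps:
d(M, g) = 5 + M/3 + g/3 (d(M, g) = 4 + ((M + g) + 3)/3 = 4 + (3 + M + g)/3 = 4 + (1 + M/3 + g/3) = 5 + M/3 + g/3)
G = ⅑ (G = 1/(15 - 6) = 1/9 = ⅑ ≈ 0.11111)
y(Q, A) = -53/9 - A/3 (y(Q, A) = ⅑ - (5 + (⅓)*3 + A/3) = ⅑ - (5 + 1 + A/3) = ⅑ - (6 + A/3) = ⅑ + (-6 - A/3) = -53/9 - A/3)
y(-64, -34)/(-3026) + 1728/(-1316) = (-53/9 - ⅓*(-34))/(-3026) + 1728/(-1316) = (-53/9 + 34/3)*(-1/3026) + 1728*(-1/1316) = (49/9)*(-1/3026) - 432/329 = -49/27234 - 432/329 = -11781209/8959986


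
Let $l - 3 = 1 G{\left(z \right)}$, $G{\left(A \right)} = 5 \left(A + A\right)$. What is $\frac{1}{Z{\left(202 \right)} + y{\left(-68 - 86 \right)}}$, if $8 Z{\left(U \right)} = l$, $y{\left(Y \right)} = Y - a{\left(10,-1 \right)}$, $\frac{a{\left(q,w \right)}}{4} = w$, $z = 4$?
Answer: $- \frac{8}{1157} \approx -0.0069144$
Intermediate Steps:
$a{\left(q,w \right)} = 4 w$
$G{\left(A \right)} = 10 A$ ($G{\left(A \right)} = 5 \cdot 2 A = 10 A$)
$y{\left(Y \right)} = 4 + Y$ ($y{\left(Y \right)} = Y - 4 \left(-1\right) = Y - -4 = Y + 4 = 4 + Y$)
$l = 43$ ($l = 3 + 1 \cdot 10 \cdot 4 = 3 + 1 \cdot 40 = 3 + 40 = 43$)
$Z{\left(U \right)} = \frac{43}{8}$ ($Z{\left(U \right)} = \frac{1}{8} \cdot 43 = \frac{43}{8}$)
$\frac{1}{Z{\left(202 \right)} + y{\left(-68 - 86 \right)}} = \frac{1}{\frac{43}{8} + \left(4 - 154\right)} = \frac{1}{\frac{43}{8} - 150} = \frac{1}{- \frac{1157}{8}} = - \frac{8}{1157}$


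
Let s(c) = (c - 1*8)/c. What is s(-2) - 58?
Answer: -53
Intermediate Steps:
s(c) = (-8 + c)/c (s(c) = (c - 8)/c = (-8 + c)/c)
s(-2) - 58 = (-8 - 2)/(-2) - 58 = -½*(-10) - 58 = 5 - 58 = -53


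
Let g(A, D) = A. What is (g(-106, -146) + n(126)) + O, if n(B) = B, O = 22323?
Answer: 22343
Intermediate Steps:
(g(-106, -146) + n(126)) + O = (-106 + 126) + 22323 = 20 + 22323 = 22343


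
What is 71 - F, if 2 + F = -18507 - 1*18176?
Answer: 36756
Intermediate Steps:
F = -36685 (F = -2 + (-18507 - 1*18176) = -2 + (-18507 - 18176) = -2 - 36683 = -36685)
71 - F = 71 - 1*(-36685) = 71 + 36685 = 36756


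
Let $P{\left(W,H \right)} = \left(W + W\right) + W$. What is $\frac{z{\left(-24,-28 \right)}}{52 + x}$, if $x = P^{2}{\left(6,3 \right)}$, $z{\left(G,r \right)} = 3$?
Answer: $\frac{3}{376} \approx 0.0079787$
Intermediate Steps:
$P{\left(W,H \right)} = 3 W$ ($P{\left(W,H \right)} = 2 W + W = 3 W$)
$x = 324$ ($x = \left(3 \cdot 6\right)^{2} = 18^{2} = 324$)
$\frac{z{\left(-24,-28 \right)}}{52 + x} = \frac{3}{52 + 324} = \frac{3}{376}$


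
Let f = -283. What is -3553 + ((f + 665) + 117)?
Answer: -3054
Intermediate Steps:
-3553 + ((f + 665) + 117) = -3553 + ((-283 + 665) + 117) = -3553 + (382 + 117) = -3553 + 499 = -3054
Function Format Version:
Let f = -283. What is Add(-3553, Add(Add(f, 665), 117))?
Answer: -3054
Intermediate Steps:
Add(-3553, Add(Add(f, 665), 117)) = Add(-3553, Add(Add(-283, 665), 117)) = Add(-3553, Add(382, 117)) = Add(-3553, 499) = -3054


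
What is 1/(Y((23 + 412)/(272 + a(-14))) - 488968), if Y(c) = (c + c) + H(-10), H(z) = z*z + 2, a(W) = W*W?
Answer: -78/38131403 ≈ -2.0456e-6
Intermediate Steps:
a(W) = W²
H(z) = 2 + z² (H(z) = z² + 2 = 2 + z²)
Y(c) = 102 + 2*c (Y(c) = (c + c) + (2 + (-10)²) = 2*c + (2 + 100) = 2*c + 102 = 102 + 2*c)
1/(Y((23 + 412)/(272 + a(-14))) - 488968) = 1/((102 + 2*((23 + 412)/(272 + (-14)²))) - 488968) = 1/((102 + 2*(435/(272 + 196))) - 488968) = 1/((102 + 2*(435/468)) - 488968) = 1/((102 + 2*(435*(1/468))) - 488968) = 1/((102 + 2*(145/156)) - 488968) = 1/((102 + 145/78) - 488968) = 1/(8101/78 - 488968) = 1/(-38131403/78) = -78/38131403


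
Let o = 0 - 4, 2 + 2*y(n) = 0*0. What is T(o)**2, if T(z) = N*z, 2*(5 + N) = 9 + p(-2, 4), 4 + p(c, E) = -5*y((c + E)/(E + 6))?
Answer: 0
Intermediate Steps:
y(n) = -1 (y(n) = -1 + (0*0)/2 = -1 + (1/2)*0 = -1 + 0 = -1)
p(c, E) = 1 (p(c, E) = -4 - 5*(-1) = -4 + 5 = 1)
N = 0 (N = -5 + (9 + 1)/2 = -5 + (1/2)*10 = -5 + 5 = 0)
o = -4
T(z) = 0 (T(z) = 0*z = 0)
T(o)**2 = 0**2 = 0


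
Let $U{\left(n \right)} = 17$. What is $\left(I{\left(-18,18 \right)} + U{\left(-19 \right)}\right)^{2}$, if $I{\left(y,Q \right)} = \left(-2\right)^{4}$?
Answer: $1089$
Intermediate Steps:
$I{\left(y,Q \right)} = 16$
$\left(I{\left(-18,18 \right)} + U{\left(-19 \right)}\right)^{2} = \left(16 + 17\right)^{2} = 33^{2} = 1089$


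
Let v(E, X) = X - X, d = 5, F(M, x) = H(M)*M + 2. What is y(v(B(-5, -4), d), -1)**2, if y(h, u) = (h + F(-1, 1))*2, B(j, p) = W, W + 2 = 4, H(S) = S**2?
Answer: 4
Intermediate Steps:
W = 2 (W = -2 + 4 = 2)
F(M, x) = 2 + M**3 (F(M, x) = M**2*M + 2 = M**3 + 2 = 2 + M**3)
B(j, p) = 2
v(E, X) = 0
y(h, u) = 2 + 2*h (y(h, u) = (h + (2 + (-1)**3))*2 = (h + (2 - 1))*2 = (h + 1)*2 = (1 + h)*2 = 2 + 2*h)
y(v(B(-5, -4), d), -1)**2 = (2 + 2*0)**2 = (2 + 0)**2 = 2**2 = 4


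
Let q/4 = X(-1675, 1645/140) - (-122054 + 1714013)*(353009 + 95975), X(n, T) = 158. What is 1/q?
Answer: -1/2859056477992 ≈ -3.4977e-13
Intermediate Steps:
q = -2859056477992 (q = 4*(158 - (-122054 + 1714013)*(353009 + 95975)) = 4*(158 - 1591959*448984) = 4*(158 - 1*714764119656) = 4*(158 - 714764119656) = 4*(-714764119498) = -2859056477992)
1/q = 1/(-2859056477992) = -1/2859056477992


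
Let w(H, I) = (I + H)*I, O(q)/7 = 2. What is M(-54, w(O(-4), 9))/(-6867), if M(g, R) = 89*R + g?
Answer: -2041/763 ≈ -2.6750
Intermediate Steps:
O(q) = 14 (O(q) = 7*2 = 14)
w(H, I) = I*(H + I) (w(H, I) = (H + I)*I = I*(H + I))
M(g, R) = g + 89*R
M(-54, w(O(-4), 9))/(-6867) = (-54 + 89*(9*(14 + 9)))/(-6867) = (-54 + 89*(9*23))*(-1/6867) = (-54 + 89*207)*(-1/6867) = (-54 + 18423)*(-1/6867) = 18369*(-1/6867) = -2041/763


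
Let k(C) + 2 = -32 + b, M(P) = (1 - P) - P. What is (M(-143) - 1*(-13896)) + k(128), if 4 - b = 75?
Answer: 14078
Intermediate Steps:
b = -71 (b = 4 - 1*75 = 4 - 75 = -71)
M(P) = 1 - 2*P
k(C) = -105 (k(C) = -2 + (-32 - 71) = -2 - 103 = -105)
(M(-143) - 1*(-13896)) + k(128) = ((1 - 2*(-143)) - 1*(-13896)) - 105 = ((1 + 286) + 13896) - 105 = (287 + 13896) - 105 = 14183 - 105 = 14078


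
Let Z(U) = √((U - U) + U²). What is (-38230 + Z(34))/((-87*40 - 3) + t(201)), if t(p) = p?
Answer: 6366/547 ≈ 11.638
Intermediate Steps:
Z(U) = √(U²) (Z(U) = √(0 + U²) = √(U²))
(-38230 + Z(34))/((-87*40 - 3) + t(201)) = (-38230 + √(34²))/((-87*40 - 3) + 201) = (-38230 + √1156)/((-3480 - 3) + 201) = (-38230 + 34)/(-3483 + 201) = -38196/(-3282) = -38196*(-1/3282) = 6366/547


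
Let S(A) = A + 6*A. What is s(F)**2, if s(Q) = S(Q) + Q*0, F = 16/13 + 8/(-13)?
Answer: 3136/169 ≈ 18.556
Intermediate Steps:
S(A) = 7*A
F = 8/13 (F = 16*(1/13) + 8*(-1/13) = 16/13 - 8/13 = 8/13 ≈ 0.61539)
s(Q) = 7*Q (s(Q) = 7*Q + Q*0 = 7*Q + 0 = 7*Q)
s(F)**2 = (7*(8/13))**2 = (56/13)**2 = 3136/169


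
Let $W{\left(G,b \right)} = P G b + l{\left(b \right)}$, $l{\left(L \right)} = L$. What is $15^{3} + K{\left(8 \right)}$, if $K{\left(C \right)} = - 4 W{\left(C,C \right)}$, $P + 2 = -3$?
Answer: $4623$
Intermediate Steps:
$P = -5$ ($P = -2 - 3 = -5$)
$W{\left(G,b \right)} = b - 5 G b$ ($W{\left(G,b \right)} = - 5 G b + b = b - 5 G b$)
$K{\left(C \right)} = - 4 C \left(1 - 5 C\right)$
$15^{3} + K{\left(8 \right)} = 15^{3} + 4 \cdot 8 \left(-1 + 5 \cdot 8\right) = 3375 + 4 \cdot 8 \left(-1 + 40\right) = 3375 + 4 \cdot 8 \cdot 39 = 3375 + 1248 = 4623$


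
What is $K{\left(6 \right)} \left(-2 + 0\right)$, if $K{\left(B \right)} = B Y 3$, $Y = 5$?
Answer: $-180$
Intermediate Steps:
$K{\left(B \right)} = 15 B$ ($K{\left(B \right)} = B 5 \cdot 3 = 5 B 3 = 15 B$)
$K{\left(6 \right)} \left(-2 + 0\right) = 15 \cdot 6 \left(-2 + 0\right) = 90 \left(-2\right) = -180$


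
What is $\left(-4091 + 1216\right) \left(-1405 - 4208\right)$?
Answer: $16137375$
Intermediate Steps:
$\left(-4091 + 1216\right) \left(-1405 - 4208\right) = \left(-2875\right) \left(-5613\right) = 16137375$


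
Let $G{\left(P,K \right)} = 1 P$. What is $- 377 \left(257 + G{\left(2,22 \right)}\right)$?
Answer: $-97643$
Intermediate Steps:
$G{\left(P,K \right)} = P$
$- 377 \left(257 + G{\left(2,22 \right)}\right) = - 377 \left(257 + 2\right) = \left(-377\right) 259 = -97643$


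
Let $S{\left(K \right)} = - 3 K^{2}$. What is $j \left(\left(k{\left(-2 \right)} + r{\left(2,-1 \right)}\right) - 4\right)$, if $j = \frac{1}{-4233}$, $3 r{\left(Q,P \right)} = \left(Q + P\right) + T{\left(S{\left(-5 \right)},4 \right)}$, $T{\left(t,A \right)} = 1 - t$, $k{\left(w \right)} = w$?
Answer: $- \frac{59}{12699} \approx -0.004646$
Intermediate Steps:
$r{\left(Q,P \right)} = \frac{76}{3} + \frac{P}{3} + \frac{Q}{3}$ ($r{\left(Q,P \right)} = \frac{\left(Q + P\right) - \left(-1 - 3 \left(-5\right)^{2}\right)}{3} = \frac{\left(P + Q\right) - \left(-1 - 75\right)}{3} = \frac{\left(P + Q\right) + \left(1 - -75\right)}{3} = \frac{\left(P + Q\right) + \left(1 + 75\right)}{3} = \frac{\left(P + Q\right) + 76}{3} = \frac{76 + P + Q}{3} = \frac{76}{3} + \frac{P}{3} + \frac{Q}{3}$)
$j = - \frac{1}{4233} \approx -0.00023624$
$j \left(\left(k{\left(-2 \right)} + r{\left(2,-1 \right)}\right) - 4\right) = - \frac{\left(-2 + \left(\frac{76}{3} + \frac{1}{3} \left(-1\right) + \frac{1}{3} \cdot 2\right)\right) - 4}{4233} = - \frac{\left(-2 + \left(\frac{76}{3} - \frac{1}{3} + \frac{2}{3}\right)\right) - 4}{4233} = - \frac{\left(-2 + \frac{77}{3}\right) - 4}{4233} = - \frac{\frac{71}{3} - 4}{4233} = \left(- \frac{1}{4233}\right) \frac{59}{3} = - \frac{59}{12699}$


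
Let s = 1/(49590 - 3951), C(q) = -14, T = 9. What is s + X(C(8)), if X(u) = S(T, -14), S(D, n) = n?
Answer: -638945/45639 ≈ -14.000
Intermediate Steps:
X(u) = -14
s = 1/45639 ≈ 2.1911e-5
s + X(C(8)) = 1/45639 - 14 = -638945/45639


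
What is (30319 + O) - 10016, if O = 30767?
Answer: 51070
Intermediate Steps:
(30319 + O) - 10016 = (30319 + 30767) - 10016 = 61086 - 10016 = 51070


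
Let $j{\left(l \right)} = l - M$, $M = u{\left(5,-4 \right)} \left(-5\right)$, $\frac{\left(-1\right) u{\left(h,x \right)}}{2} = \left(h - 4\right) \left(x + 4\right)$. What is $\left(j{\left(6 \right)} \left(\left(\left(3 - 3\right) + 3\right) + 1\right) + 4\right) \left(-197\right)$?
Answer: $-5516$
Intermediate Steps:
$u{\left(h,x \right)} = - 2 \left(-4 + h\right) \left(4 + x\right)$ ($u{\left(h,x \right)} = - 2 \left(h - 4\right) \left(x + 4\right) = - 2 \left(-4 + h\right) \left(4 + x\right)$)
$M = 0$ ($M = \left(32 - 40 + 8 \left(-4\right) - 10 \left(-4\right)\right) \left(-5\right) = \left(32 - 40 - 32 + 40\right) \left(-5\right) = 0 \left(-5\right) = 0$)
$j{\left(l \right)} = l$ ($j{\left(l \right)} = l - 0 = l + 0 = l$)
$\left(j{\left(6 \right)} \left(\left(\left(3 - 3\right) + 3\right) + 1\right) + 4\right) \left(-197\right) = \left(6 \left(\left(\left(3 - 3\right) + 3\right) + 1\right) + 4\right) \left(-197\right) = \left(6 \left(\left(0 + 3\right) + 1\right) + 4\right) \left(-197\right) = \left(6 \left(3 + 1\right) + 4\right) \left(-197\right) = \left(6 \cdot 4 + 4\right) \left(-197\right) = \left(24 + 4\right) \left(-197\right) = 28 \left(-197\right) = -5516$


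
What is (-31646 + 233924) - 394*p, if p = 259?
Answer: 100232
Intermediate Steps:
(-31646 + 233924) - 394*p = (-31646 + 233924) - 394*259 = 202278 - 102046 = 100232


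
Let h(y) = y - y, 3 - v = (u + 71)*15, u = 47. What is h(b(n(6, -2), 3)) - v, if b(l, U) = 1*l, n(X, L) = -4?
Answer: 1767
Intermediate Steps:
v = -1767 (v = 3 - (47 + 71)*15 = 3 - 118*15 = 3 - 1*1770 = 3 - 1770 = -1767)
b(l, U) = l
h(y) = 0
h(b(n(6, -2), 3)) - v = 0 - 1*(-1767) = 0 + 1767 = 1767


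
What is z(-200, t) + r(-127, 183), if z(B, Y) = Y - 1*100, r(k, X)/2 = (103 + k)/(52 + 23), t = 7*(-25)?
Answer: -6891/25 ≈ -275.64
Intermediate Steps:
t = -175
r(k, X) = 206/75 + 2*k/75 (r(k, X) = 2*((103 + k)/(52 + 23)) = 2*((103 + k)/75) = 2*((103 + k)*(1/75)) = 2*(103/75 + k/75) = 206/75 + 2*k/75)
z(B, Y) = -100 + Y (z(B, Y) = Y - 100 = -100 + Y)
z(-200, t) + r(-127, 183) = (-100 - 175) + (206/75 + (2/75)*(-127)) = -275 + (206/75 - 254/75) = -275 - 16/25 = -6891/25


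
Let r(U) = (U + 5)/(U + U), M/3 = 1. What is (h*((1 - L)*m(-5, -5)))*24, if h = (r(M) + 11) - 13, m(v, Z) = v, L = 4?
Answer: -240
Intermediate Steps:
M = 3 (M = 3*1 = 3)
r(U) = (5 + U)/(2*U) (r(U) = (5 + U)/((2*U)) = (5 + U)*(1/(2*U)) = (5 + U)/(2*U))
h = -⅔ (h = ((½)*(5 + 3)/3 + 11) - 13 = ((½)*(⅓)*8 + 11) - 13 = (4/3 + 11) - 13 = 37/3 - 13 = -⅔ ≈ -0.66667)
(h*((1 - L)*m(-5, -5)))*24 = -2*(1 - 1*4)*(-5)/3*24 = -2*(1 - 4)*(-5)/3*24 = -(-2)*(-5)*24 = -⅔*15*24 = -10*24 = -240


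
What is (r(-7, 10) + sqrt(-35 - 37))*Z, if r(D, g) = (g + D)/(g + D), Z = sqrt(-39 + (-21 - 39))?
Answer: -18*sqrt(22) + 3*I*sqrt(11) ≈ -84.427 + 9.9499*I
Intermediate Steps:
Z = 3*I*sqrt(11) (Z = sqrt(-39 - 60) = sqrt(-99) = 3*I*sqrt(11) ≈ 9.9499*I)
r(D, g) = 1 (r(D, g) = (D + g)/(D + g) = 1)
(r(-7, 10) + sqrt(-35 - 37))*Z = (1 + sqrt(-35 - 37))*(3*I*sqrt(11)) = (1 + sqrt(-72))*(3*I*sqrt(11)) = (1 + 6*I*sqrt(2))*(3*I*sqrt(11)) = 3*I*sqrt(11)*(1 + 6*I*sqrt(2))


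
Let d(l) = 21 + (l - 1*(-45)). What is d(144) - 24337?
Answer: -24127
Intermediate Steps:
d(l) = 66 + l (d(l) = 21 + (l + 45) = 21 + (45 + l) = 66 + l)
d(144) - 24337 = (66 + 144) - 24337 = 210 - 24337 = -24127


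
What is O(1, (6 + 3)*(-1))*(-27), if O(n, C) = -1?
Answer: 27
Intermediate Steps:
O(1, (6 + 3)*(-1))*(-27) = -1*(-27) = 27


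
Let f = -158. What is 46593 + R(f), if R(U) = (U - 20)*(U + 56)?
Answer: 64749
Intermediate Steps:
R(U) = (-20 + U)*(56 + U)
46593 + R(f) = 46593 + (-1120 + (-158)² + 36*(-158)) = 46593 + (-1120 + 24964 - 5688) = 46593 + 18156 = 64749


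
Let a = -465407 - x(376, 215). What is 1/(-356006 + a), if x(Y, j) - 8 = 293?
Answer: -1/821714 ≈ -1.2170e-6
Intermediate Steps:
x(Y, j) = 301 (x(Y, j) = 8 + 293 = 301)
a = -465708 (a = -465407 - 1*301 = -465407 - 301 = -465708)
1/(-356006 + a) = 1/(-356006 - 465708) = 1/(-821714) = -1/821714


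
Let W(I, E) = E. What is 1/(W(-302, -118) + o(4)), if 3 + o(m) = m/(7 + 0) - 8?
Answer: -7/899 ≈ -0.0077864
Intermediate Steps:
o(m) = -11 + m/7 (o(m) = -3 + (m/(7 + 0) - 8) = -3 + (m/7 - 8) = -3 + (-8 + m/7) = -11 + m/7)
1/(W(-302, -118) + o(4)) = 1/(-118 + (-11 + (⅐)*4)) = 1/(-118 + (-11 + 4/7)) = 1/(-118 - 73/7) = 1/(-899/7) = -7/899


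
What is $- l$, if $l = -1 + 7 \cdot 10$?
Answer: $-69$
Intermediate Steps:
$l = 69$ ($l = -1 + 70 = 69$)
$- l = \left(-1\right) 69 = -69$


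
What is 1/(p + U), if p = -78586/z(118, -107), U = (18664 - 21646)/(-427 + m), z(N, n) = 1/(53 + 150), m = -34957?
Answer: -17692/282239731445 ≈ -6.2684e-8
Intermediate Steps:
z(N, n) = 1/203
U = 1491/17692 (U = (18664 - 21646)/(-427 - 34957) = -2982/(-35384) = -2982*(-1/35384) = 1491/17692 ≈ 0.084275)
p = -15952958 (p = -78586/1/203 = -78586*203 = -15952958)
1/(p + U) = 1/(-15952958 + 1491/17692) = 1/(-282239731445/17692) = -17692/282239731445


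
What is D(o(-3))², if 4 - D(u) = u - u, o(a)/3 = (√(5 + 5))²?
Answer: 16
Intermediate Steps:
o(a) = 30 (o(a) = 3*(√(5 + 5))² = 3*(√10)² = 3*10 = 30)
D(u) = 4 (D(u) = 4 - (u - u) = 4 - 1*0 = 4 + 0 = 4)
D(o(-3))² = 4² = 16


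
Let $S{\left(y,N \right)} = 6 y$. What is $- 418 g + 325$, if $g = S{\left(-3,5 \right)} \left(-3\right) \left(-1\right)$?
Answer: $22897$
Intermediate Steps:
$g = -54$ ($g = 6 \left(-3\right) \left(-3\right) \left(-1\right) = \left(-18\right) \left(-3\right) \left(-1\right) = 54 \left(-1\right) = -54$)
$- 418 g + 325 = \left(-418\right) \left(-54\right) + 325 = 22572 + 325 = 22897$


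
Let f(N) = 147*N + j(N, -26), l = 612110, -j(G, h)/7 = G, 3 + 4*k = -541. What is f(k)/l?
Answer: -1904/61211 ≈ -0.031106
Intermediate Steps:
k = -136 (k = -¾ + (¼)*(-541) = -¾ - 541/4 = -136)
j(G, h) = -7*G
f(N) = 140*N (f(N) = 147*N - 7*N = 140*N)
f(k)/l = (140*(-136))/612110 = -19040*1/612110 = -1904/61211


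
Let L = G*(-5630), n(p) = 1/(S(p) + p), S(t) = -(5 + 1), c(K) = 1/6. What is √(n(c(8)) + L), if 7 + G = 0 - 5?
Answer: √82760790/35 ≈ 259.92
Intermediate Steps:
G = -12 (G = -7 + (0 - 5) = -7 - 5 = -12)
c(K) = ⅙
S(t) = -6 (S(t) = -1*6 = -6)
n(p) = 1/(-6 + p)
L = 67560 (L = -12*(-5630) = 67560)
√(n(c(8)) + L) = √(1/(-6 + ⅙) + 67560) = √(1/(-35/6) + 67560) = √(-6/35 + 67560) = √(2364594/35) = √82760790/35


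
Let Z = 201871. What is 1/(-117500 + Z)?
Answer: 1/84371 ≈ 1.1852e-5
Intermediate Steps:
1/(-117500 + Z) = 1/(-117500 + 201871) = 1/84371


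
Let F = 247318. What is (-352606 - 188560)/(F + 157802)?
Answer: -270583/202560 ≈ -1.3358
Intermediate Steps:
(-352606 - 188560)/(F + 157802) = (-352606 - 188560)/(247318 + 157802) = -541166/405120 = -541166*1/405120 = -270583/202560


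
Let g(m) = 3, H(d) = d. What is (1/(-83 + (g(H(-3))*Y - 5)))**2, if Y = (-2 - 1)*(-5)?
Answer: 1/1849 ≈ 0.00054083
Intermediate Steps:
Y = 15 (Y = -3*(-5) = 15)
(1/(-83 + (g(H(-3))*Y - 5)))**2 = (1/(-83 + (3*15 - 5)))**2 = (1/(-83 + (45 - 5)))**2 = (1/(-83 + 40))**2 = (1/(-43))**2 = (-1/43)**2 = 1/1849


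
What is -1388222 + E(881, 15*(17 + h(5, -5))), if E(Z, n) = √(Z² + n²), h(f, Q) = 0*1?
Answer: -1388222 + √841186 ≈ -1.3873e+6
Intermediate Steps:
h(f, Q) = 0
-1388222 + E(881, 15*(17 + h(5, -5))) = -1388222 + √(881² + (15*(17 + 0))²) = -1388222 + √(776161 + (15*17)²) = -1388222 + √(776161 + 255²) = -1388222 + √(776161 + 65025) = -1388222 + √841186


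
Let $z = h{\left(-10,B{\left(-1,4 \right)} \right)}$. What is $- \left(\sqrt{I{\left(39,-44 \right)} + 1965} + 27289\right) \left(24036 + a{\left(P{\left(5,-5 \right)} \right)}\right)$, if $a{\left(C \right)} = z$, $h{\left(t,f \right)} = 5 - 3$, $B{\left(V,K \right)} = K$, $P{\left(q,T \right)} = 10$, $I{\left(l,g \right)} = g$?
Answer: $-655972982 - 24038 \sqrt{1921} \approx -6.5703 \cdot 10^{8}$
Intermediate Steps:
$h{\left(t,f \right)} = 2$ ($h{\left(t,f \right)} = 5 - 3 = 2$)
$z = 2$
$a{\left(C \right)} = 2$
$- \left(\sqrt{I{\left(39,-44 \right)} + 1965} + 27289\right) \left(24036 + a{\left(P{\left(5,-5 \right)} \right)}\right) = - \left(\sqrt{-44 + 1965} + 27289\right) \left(24036 + 2\right) = - \left(\sqrt{1921} + 27289\right) 24038 = - \left(27289 + \sqrt{1921}\right) 24038 = - (655972982 + 24038 \sqrt{1921}) = -655972982 - 24038 \sqrt{1921}$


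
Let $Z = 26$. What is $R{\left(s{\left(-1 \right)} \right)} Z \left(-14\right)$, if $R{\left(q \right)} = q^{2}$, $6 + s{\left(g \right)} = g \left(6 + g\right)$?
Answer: $-44044$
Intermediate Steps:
$s{\left(g \right)} = -6 + g \left(6 + g\right)$
$R{\left(s{\left(-1 \right)} \right)} Z \left(-14\right) = \left(-6 + \left(-1\right)^{2} + 6 \left(-1\right)\right)^{2} \cdot 26 \left(-14\right) = \left(-6 + 1 - 6\right)^{2} \cdot 26 \left(-14\right) = \left(-11\right)^{2} \cdot 26 \left(-14\right) = 121 \cdot 26 \left(-14\right) = 3146 \left(-14\right) = -44044$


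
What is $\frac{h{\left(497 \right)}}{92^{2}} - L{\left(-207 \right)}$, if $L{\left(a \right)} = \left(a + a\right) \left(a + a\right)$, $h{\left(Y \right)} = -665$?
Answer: $- \frac{1450696409}{8464} \approx -1.714 \cdot 10^{5}$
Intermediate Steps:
$L{\left(a \right)} = 4 a^{2}$ ($L{\left(a \right)} = 2 a 2 a = 4 a^{2}$)
$\frac{h{\left(497 \right)}}{92^{2}} - L{\left(-207 \right)} = - \frac{665}{92^{2}} - 4 \left(-207\right)^{2} = - \frac{665}{8464} - 4 \cdot 42849 = \left(-665\right) \frac{1}{8464} - 171396 = - \frac{665}{8464} - 171396 = - \frac{1450696409}{8464}$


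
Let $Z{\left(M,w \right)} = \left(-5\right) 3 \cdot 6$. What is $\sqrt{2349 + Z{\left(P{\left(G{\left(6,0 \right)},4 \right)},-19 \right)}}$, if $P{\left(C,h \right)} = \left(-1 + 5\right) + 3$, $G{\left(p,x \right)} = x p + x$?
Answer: $3 \sqrt{251} \approx 47.529$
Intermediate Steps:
$G{\left(p,x \right)} = x + p x$ ($G{\left(p,x \right)} = p x + x = x + p x$)
$P{\left(C,h \right)} = 7$ ($P{\left(C,h \right)} = 4 + 3 = 7$)
$Z{\left(M,w \right)} = -90$ ($Z{\left(M,w \right)} = \left(-15\right) 6 = -90$)
$\sqrt{2349 + Z{\left(P{\left(G{\left(6,0 \right)},4 \right)},-19 \right)}} = \sqrt{2349 - 90} = \sqrt{2259} = 3 \sqrt{251}$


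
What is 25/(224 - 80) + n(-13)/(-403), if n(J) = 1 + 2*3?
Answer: 9067/58032 ≈ 0.15624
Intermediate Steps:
n(J) = 7 (n(J) = 1 + 6 = 7)
25/(224 - 80) + n(-13)/(-403) = 25/(224 - 80) + 7/(-403) = 25/144 + 7*(-1/403) = 25*(1/144) - 7/403 = 25/144 - 7/403 = 9067/58032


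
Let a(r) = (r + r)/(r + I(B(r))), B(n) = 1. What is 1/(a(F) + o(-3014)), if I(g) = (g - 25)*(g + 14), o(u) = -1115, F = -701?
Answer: -1061/1181613 ≈ -0.00089793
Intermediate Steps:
I(g) = (-25 + g)*(14 + g)
a(r) = 2*r/(-360 + r) (a(r) = (r + r)/(r + (-350 + 1² - 11*1)) = (2*r)/(r + (-350 + 1 - 11)) = (2*r)/(r - 360) = (2*r)/(-360 + r) = 2*r/(-360 + r))
1/(a(F) + o(-3014)) = 1/(2*(-701)/(-360 - 701) - 1115) = 1/(2*(-701)/(-1061) - 1115) = 1/(2*(-701)*(-1/1061) - 1115) = 1/(1402/1061 - 1115) = 1/(-1181613/1061) = -1061/1181613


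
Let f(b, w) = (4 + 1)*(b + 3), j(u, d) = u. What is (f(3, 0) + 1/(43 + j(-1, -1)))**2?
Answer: 1590121/1764 ≈ 901.43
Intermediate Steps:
f(b, w) = 15 + 5*b (f(b, w) = 5*(3 + b) = 15 + 5*b)
(f(3, 0) + 1/(43 + j(-1, -1)))**2 = ((15 + 5*3) + 1/(43 - 1))**2 = ((15 + 15) + 1/42)**2 = (30 + 1/42)**2 = (1261/42)**2 = 1590121/1764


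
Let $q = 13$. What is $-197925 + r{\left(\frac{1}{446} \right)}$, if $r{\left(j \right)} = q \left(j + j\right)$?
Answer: $- \frac{44137262}{223} \approx -1.9793 \cdot 10^{5}$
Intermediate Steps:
$r{\left(j \right)} = 26 j$ ($r{\left(j \right)} = 13 \left(j + j\right) = 13 \cdot 2 j = 26 j$)
$-197925 + r{\left(\frac{1}{446} \right)} = -197925 + \frac{26}{446} = -197925 + 26 \cdot \frac{1}{446} = -197925 + \frac{13}{223} = - \frac{44137262}{223}$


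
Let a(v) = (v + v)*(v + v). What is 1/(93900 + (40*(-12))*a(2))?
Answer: 1/86220 ≈ 1.1598e-5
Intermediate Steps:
a(v) = 4*v**2 (a(v) = (2*v)*(2*v) = 4*v**2)
1/(93900 + (40*(-12))*a(2)) = 1/(93900 + (40*(-12))*(4*2**2)) = 1/(93900 - 1920*4) = 1/(93900 - 480*16) = 1/(93900 - 7680) = 1/86220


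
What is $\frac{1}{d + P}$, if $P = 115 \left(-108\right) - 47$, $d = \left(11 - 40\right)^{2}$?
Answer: $- \frac{1}{11626} \approx -8.6014 \cdot 10^{-5}$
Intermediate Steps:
$d = 841$ ($d = \left(-29\right)^{2} = 841$)
$P = -12467$ ($P = -12420 - 47 = -12467$)
$\frac{1}{d + P} = \frac{1}{841 - 12467} = \frac{1}{-11626} = - \frac{1}{11626}$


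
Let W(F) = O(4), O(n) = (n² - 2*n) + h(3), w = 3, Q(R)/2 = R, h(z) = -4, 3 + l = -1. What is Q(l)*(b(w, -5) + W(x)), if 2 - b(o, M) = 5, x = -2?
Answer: -8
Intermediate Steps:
l = -4 (l = -3 - 1 = -4)
Q(R) = 2*R
b(o, M) = -3 (b(o, M) = 2 - 1*5 = 2 - 5 = -3)
O(n) = -4 + n² - 2*n (O(n) = (n² - 2*n) - 4 = -4 + n² - 2*n)
W(F) = 4 (W(F) = -4 + 4² - 2*4 = -4 + 16 - 8 = 4)
Q(l)*(b(w, -5) + W(x)) = (2*(-4))*(-3 + 4) = -8*1 = -8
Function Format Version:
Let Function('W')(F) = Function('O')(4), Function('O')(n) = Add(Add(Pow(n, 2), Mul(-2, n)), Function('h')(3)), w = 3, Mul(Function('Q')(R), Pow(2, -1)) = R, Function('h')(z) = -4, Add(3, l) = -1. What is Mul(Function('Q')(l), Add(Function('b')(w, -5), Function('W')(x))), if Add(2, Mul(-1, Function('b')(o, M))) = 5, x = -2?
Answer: -8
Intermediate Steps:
l = -4 (l = Add(-3, -1) = -4)
Function('Q')(R) = Mul(2, R)
Function('b')(o, M) = -3 (Function('b')(o, M) = Add(2, Mul(-1, 5)) = Add(2, -5) = -3)
Function('O')(n) = Add(-4, Pow(n, 2), Mul(-2, n)) (Function('O')(n) = Add(Add(Pow(n, 2), Mul(-2, n)), -4) = Add(-4, Pow(n, 2), Mul(-2, n)))
Function('W')(F) = 4 (Function('W')(F) = Add(-4, Pow(4, 2), Mul(-2, 4)) = Add(-4, 16, -8) = 4)
Mul(Function('Q')(l), Add(Function('b')(w, -5), Function('W')(x))) = Mul(Mul(2, -4), Add(-3, 4)) = Mul(-8, 1) = -8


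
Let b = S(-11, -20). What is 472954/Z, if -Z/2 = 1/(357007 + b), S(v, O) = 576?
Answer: -84560155091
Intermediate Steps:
b = 576
Z = -2/357583 (Z = -2/(357007 + 576) = -2/357583 ≈ -5.5931e-6)
472954/Z = 472954/(-2/357583) = 472954*(-357583/2) = -84560155091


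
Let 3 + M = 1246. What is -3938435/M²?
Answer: -3938435/1545049 ≈ -2.5491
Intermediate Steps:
M = 1243 (M = -3 + 1246 = 1243)
-3938435/M² = -3938435/(1243²) = -3938435/1545049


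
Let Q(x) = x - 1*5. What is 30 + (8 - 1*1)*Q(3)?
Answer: 16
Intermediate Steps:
Q(x) = -5 + x (Q(x) = x - 5 = -5 + x)
30 + (8 - 1*1)*Q(3) = 30 + (8 - 1*1)*(-5 + 3) = 30 + (8 - 1)*(-2) = 30 + 7*(-2) = 30 - 14 = 16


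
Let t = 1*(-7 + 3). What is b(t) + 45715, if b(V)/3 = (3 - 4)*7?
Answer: 45694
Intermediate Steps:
t = -4 (t = 1*(-4) = -4)
b(V) = -21 (b(V) = 3*((3 - 4)*7) = 3*(-1*7) = 3*(-7) = -21)
b(t) + 45715 = -21 + 45715 = 45694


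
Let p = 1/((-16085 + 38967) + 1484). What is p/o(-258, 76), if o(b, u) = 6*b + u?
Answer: -1/35866752 ≈ -2.7881e-8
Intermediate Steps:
o(b, u) = u + 6*b
p = 1/24366 (p = 1/(22882 + 1484) = 1/24366 ≈ 4.1041e-5)
p/o(-258, 76) = 1/(24366*(76 + 6*(-258))) = 1/(24366*(76 - 1548)) = (1/24366)/(-1472) = (1/24366)*(-1/1472) = -1/35866752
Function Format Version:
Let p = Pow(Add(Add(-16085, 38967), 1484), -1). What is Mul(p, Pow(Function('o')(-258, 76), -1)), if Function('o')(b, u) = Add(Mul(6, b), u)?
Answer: Rational(-1, 35866752) ≈ -2.7881e-8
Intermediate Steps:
Function('o')(b, u) = Add(u, Mul(6, b))
p = Rational(1, 24366) (p = Pow(Add(22882, 1484), -1) = Pow(24366, -1) = Rational(1, 24366) ≈ 4.1041e-5)
Mul(p, Pow(Function('o')(-258, 76), -1)) = Mul(Rational(1, 24366), Pow(Add(76, Mul(6, -258)), -1)) = Mul(Rational(1, 24366), Pow(Add(76, -1548), -1)) = Mul(Rational(1, 24366), Pow(-1472, -1)) = Mul(Rational(1, 24366), Rational(-1, 1472)) = Rational(-1, 35866752)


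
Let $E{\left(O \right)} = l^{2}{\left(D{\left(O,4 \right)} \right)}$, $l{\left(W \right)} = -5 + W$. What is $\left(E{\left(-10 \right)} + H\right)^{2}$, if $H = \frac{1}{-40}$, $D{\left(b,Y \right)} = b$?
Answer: $\frac{80982001}{1600} \approx 50614.0$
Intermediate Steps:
$H = - \frac{1}{40} \approx -0.025$
$E{\left(O \right)} = \left(-5 + O\right)^{2}$
$\left(E{\left(-10 \right)} + H\right)^{2} = \left(\left(-5 - 10\right)^{2} - \frac{1}{40}\right)^{2} = \left(\left(-15\right)^{2} - \frac{1}{40}\right)^{2} = \left(225 - \frac{1}{40}\right)^{2} = \left(\frac{8999}{40}\right)^{2} = \frac{80982001}{1600}$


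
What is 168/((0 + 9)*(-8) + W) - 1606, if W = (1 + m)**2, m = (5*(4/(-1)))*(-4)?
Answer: -496246/309 ≈ -1606.0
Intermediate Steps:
m = 80 (m = (5*(4*(-1)))*(-4) = (5*(-4))*(-4) = -20*(-4) = 80)
W = 6561 (W = (1 + 80)**2 = 81**2 = 6561)
168/((0 + 9)*(-8) + W) - 1606 = 168/((0 + 9)*(-8) + 6561) - 1606 = 168/(9*(-8) + 6561) - 1606 = 168/(-72 + 6561) - 1606 = 168/6489 - 1606 = (1/6489)*168 - 1606 = 8/309 - 1606 = -496246/309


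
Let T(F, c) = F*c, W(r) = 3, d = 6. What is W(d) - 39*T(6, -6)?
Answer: 1407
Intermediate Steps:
W(d) - 39*T(6, -6) = 3 - 234*(-6) = 3 - 39*(-36) = 3 + 1404 = 1407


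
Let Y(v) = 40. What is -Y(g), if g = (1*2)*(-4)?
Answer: -40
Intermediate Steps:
g = -8 (g = 2*(-4) = -8)
-Y(g) = -1*40 = -40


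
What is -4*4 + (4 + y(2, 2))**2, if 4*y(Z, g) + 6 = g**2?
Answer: -15/4 ≈ -3.7500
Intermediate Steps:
y(Z, g) = -3/2 + g**2/4
-4*4 + (4 + y(2, 2))**2 = -4*4 + (4 + (-3/2 + (1/4)*2**2))**2 = -16 + (4 + (-3/2 + (1/4)*4))**2 = -16 + (4 + (-3/2 + 1))**2 = -16 + (4 - 1/2)**2 = -16 + (7/2)**2 = -16 + 49/4 = -15/4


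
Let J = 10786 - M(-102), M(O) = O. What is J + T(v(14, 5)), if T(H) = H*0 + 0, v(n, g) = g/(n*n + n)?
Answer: 10888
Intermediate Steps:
v(n, g) = g/(n + n²) (v(n, g) = g/(n² + n) = g/(n + n²))
J = 10888 (J = 10786 - 1*(-102) = 10786 + 102 = 10888)
T(H) = 0 (T(H) = 0 + 0 = 0)
J + T(v(14, 5)) = 10888 + 0 = 10888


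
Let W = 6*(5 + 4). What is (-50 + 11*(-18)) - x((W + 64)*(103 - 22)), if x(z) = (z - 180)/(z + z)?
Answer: -263897/1062 ≈ -248.49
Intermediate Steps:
W = 54 (W = 6*9 = 54)
x(z) = (-180 + z)/(2*z) (x(z) = (-180 + z)/((2*z)) = (-180 + z)*(1/(2*z)) = (-180 + z)/(2*z))
(-50 + 11*(-18)) - x((W + 64)*(103 - 22)) = (-50 + 11*(-18)) - (-180 + (54 + 64)*(103 - 22))/(2*((54 + 64)*(103 - 22))) = (-50 - 198) - (-180 + 118*81)/(2*(118*81)) = -248 - (-180 + 9558)/(2*9558) = -248 - 9378/(2*9558) = -248 - 1*521/1062 = -248 - 521/1062 = -263897/1062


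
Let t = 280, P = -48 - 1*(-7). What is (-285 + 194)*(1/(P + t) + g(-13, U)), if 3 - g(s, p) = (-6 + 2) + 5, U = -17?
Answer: -43589/239 ≈ -182.38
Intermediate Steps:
P = -41 (P = -48 + 7 = -41)
g(s, p) = 2 (g(s, p) = 3 - ((-6 + 2) + 5) = 3 - (-4 + 5) = 3 - 1*1 = 3 - 1 = 2)
(-285 + 194)*(1/(P + t) + g(-13, U)) = (-285 + 194)*(1/(-41 + 280) + 2) = -91*(1/239 + 2) = -91*479/239 = -43589/239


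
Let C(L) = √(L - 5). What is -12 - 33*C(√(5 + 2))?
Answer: -12 - 33*I*√(5 - √7) ≈ -12.0 - 50.634*I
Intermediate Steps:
C(L) = √(-5 + L)
-12 - 33*C(√(5 + 2)) = -12 - 33*√(-5 + √(5 + 2)) = -12 - 33*√(-5 + √7)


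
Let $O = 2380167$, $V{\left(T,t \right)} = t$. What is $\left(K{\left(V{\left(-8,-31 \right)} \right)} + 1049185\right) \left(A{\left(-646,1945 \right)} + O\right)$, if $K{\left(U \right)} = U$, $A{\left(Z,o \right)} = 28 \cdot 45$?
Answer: $2498483662758$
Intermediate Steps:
$A{\left(Z,o \right)} = 1260$
$\left(K{\left(V{\left(-8,-31 \right)} \right)} + 1049185\right) \left(A{\left(-646,1945 \right)} + O\right) = \left(-31 + 1049185\right) \left(1260 + 2380167\right) = 1049154 \cdot 2381427 = 2498483662758$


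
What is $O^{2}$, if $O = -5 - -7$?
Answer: $4$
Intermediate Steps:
$O = 2$ ($O = -5 + 7 = 2$)
$O^{2} = 2^{2} = 4$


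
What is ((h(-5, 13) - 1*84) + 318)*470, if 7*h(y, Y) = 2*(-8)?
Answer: 762340/7 ≈ 1.0891e+5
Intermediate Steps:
h(y, Y) = -16/7 (h(y, Y) = (2*(-8))/7 = (⅐)*(-16) = -16/7)
((h(-5, 13) - 1*84) + 318)*470 = ((-16/7 - 1*84) + 318)*470 = ((-16/7 - 84) + 318)*470 = (-604/7 + 318)*470 = (1622/7)*470 = 762340/7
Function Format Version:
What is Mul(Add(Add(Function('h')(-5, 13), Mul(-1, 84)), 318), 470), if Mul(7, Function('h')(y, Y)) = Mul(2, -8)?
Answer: Rational(762340, 7) ≈ 1.0891e+5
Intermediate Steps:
Function('h')(y, Y) = Rational(-16, 7) (Function('h')(y, Y) = Mul(Rational(1, 7), Mul(2, -8)) = Mul(Rational(1, 7), -16) = Rational(-16, 7))
Mul(Add(Add(Function('h')(-5, 13), Mul(-1, 84)), 318), 470) = Mul(Add(Add(Rational(-16, 7), Mul(-1, 84)), 318), 470) = Mul(Add(Add(Rational(-16, 7), -84), 318), 470) = Mul(Add(Rational(-604, 7), 318), 470) = Mul(Rational(1622, 7), 470) = Rational(762340, 7)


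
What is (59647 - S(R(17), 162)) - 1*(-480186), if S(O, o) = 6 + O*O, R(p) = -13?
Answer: 539658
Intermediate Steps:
S(O, o) = 6 + O²
(59647 - S(R(17), 162)) - 1*(-480186) = (59647 - (6 + (-13)²)) - 1*(-480186) = (59647 - (6 + 169)) + 480186 = (59647 - 1*175) + 480186 = (59647 - 175) + 480186 = 59472 + 480186 = 539658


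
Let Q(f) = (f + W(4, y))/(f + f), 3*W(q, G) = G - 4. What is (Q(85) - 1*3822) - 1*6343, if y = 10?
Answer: -1727963/170 ≈ -10164.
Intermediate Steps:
W(q, G) = -4/3 + G/3 (W(q, G) = (G - 4)/3 = (-4 + G)/3 = -4/3 + G/3)
Q(f) = (2 + f)/(2*f) (Q(f) = (f + (-4/3 + (⅓)*10))/(f + f) = (f + (-4/3 + 10/3))/((2*f)) = (f + 2)*(1/(2*f)) = (2 + f)*(1/(2*f)) = (2 + f)/(2*f))
(Q(85) - 1*3822) - 1*6343 = ((½)*(2 + 85)/85 - 1*3822) - 1*6343 = ((½)*(1/85)*87 - 3822) - 6343 = (87/170 - 3822) - 6343 = -649653/170 - 6343 = -1727963/170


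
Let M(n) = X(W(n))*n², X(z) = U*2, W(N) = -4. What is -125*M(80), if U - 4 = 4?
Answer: -12800000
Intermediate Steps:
U = 8 (U = 4 + 4 = 8)
X(z) = 16 (X(z) = 8*2 = 16)
M(n) = 16*n²
-125*M(80) = -2000*80² = -2000*6400 = -125*102400 = -12800000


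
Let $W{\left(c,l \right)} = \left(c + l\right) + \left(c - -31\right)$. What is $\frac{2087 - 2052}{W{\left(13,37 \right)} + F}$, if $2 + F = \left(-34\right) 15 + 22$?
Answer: $- \frac{35}{396} \approx -0.088384$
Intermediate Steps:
$W{\left(c,l \right)} = 31 + l + 2 c$ ($W{\left(c,l \right)} = \left(c + l\right) + \left(c + 31\right) = \left(c + l\right) + \left(31 + c\right) = 31 + l + 2 c$)
$F = -490$ ($F = -2 + \left(\left(-34\right) 15 + 22\right) = -2 + \left(-510 + 22\right) = -2 - 488 = -490$)
$\frac{2087 - 2052}{W{\left(13,37 \right)} + F} = \frac{2087 - 2052}{\left(31 + 37 + 2 \cdot 13\right) - 490} = \frac{35}{\left(31 + 37 + 26\right) - 490} = \frac{35}{94 - 490} = \frac{35}{-396} = 35 \left(- \frac{1}{396}\right) = - \frac{35}{396}$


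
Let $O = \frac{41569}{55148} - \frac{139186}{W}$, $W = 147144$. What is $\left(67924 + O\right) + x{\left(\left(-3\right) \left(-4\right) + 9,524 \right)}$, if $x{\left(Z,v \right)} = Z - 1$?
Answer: $\frac{34458964685371}{507168582} \approx 67944.0$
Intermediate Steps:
$x{\left(Z,v \right)} = -1 + Z$
$O = - \frac{97450037}{507168582}$ ($O = \frac{41569}{55148} - \frac{139186}{147144} = 41569 \cdot \frac{1}{55148} - \frac{69593}{73572} = \frac{41569}{55148} - \frac{69593}{73572} = - \frac{97450037}{507168582} \approx -0.19215$)
$\left(67924 + O\right) + x{\left(\left(-3\right) \left(-4\right) + 9,524 \right)} = \left(67924 - \frac{97450037}{507168582}\right) + \left(-1 + \left(\left(-3\right) \left(-4\right) + 9\right)\right) = \frac{34448821313731}{507168582} + \left(-1 + \left(12 + 9\right)\right) = \frac{34448821313731}{507168582} + \left(-1 + 21\right) = \frac{34448821313731}{507168582} + 20 = \frac{34458964685371}{507168582}$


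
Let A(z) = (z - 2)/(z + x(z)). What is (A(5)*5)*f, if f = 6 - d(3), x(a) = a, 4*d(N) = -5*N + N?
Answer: 27/2 ≈ 13.500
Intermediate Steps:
d(N) = -N (d(N) = (-5*N + N)/4 = (-4*N)/4 = -N)
A(z) = (-2 + z)/(2*z) (A(z) = (z - 2)/(z + z) = (-2 + z)/((2*z)) = (-2 + z)*(1/(2*z)) = (-2 + z)/(2*z))
f = 9 (f = 6 - (-1)*3 = 6 - 1*(-3) = 6 + 3 = 9)
(A(5)*5)*f = (((1/2)*(-2 + 5)/5)*5)*9 = (((1/2)*(1/5)*3)*5)*9 = ((3/10)*5)*9 = (3/2)*9 = 27/2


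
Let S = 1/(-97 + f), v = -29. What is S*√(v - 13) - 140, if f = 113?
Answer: -140 + I*√42/16 ≈ -140.0 + 0.40505*I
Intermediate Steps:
S = 1/16 (S = 1/(-97 + 113) = 1/16 ≈ 0.062500)
S*√(v - 13) - 140 = √(-29 - 13)/16 - 140 = √(-42)/16 - 140 = (I*√42)/16 - 140 = I*√42/16 - 140 = -140 + I*√42/16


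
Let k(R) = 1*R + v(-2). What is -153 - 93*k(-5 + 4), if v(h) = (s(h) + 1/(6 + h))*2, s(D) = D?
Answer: 531/2 ≈ 265.50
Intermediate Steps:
v(h) = 2*h + 2/(6 + h) (v(h) = (h + 1/(6 + h))*2 = 2*h + 2/(6 + h))
k(R) = -7/2 + R (k(R) = 1*R + 2*(1 + (-2)² + 6*(-2))/(6 - 2) = R + 2*(1 + 4 - 12)/4 = R + 2*(¼)*(-7) = R - 7/2 = -7/2 + R)
-153 - 93*k(-5 + 4) = -153 - 93*(-7/2 + (-5 + 4)) = -153 - 93*(-7/2 - 1) = -153 - 93*(-9/2) = -153 + 837/2 = 531/2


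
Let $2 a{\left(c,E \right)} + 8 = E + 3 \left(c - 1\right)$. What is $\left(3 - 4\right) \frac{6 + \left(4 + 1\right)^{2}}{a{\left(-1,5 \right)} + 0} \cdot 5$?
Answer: $\frac{310}{9} \approx 34.444$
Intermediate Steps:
$a{\left(c,E \right)} = - \frac{11}{2} + \frac{E}{2} + \frac{3 c}{2}$ ($a{\left(c,E \right)} = -4 + \frac{E + 3 \left(c - 1\right)}{2} = -4 + \frac{E + 3 \left(-1 + c\right)}{2} = -4 + \frac{E + \left(-3 + 3 c\right)}{2} = -4 + \frac{-3 + E + 3 c}{2} = -4 + \left(- \frac{3}{2} + \frac{E}{2} + \frac{3 c}{2}\right) = - \frac{11}{2} + \frac{E}{2} + \frac{3 c}{2}$)
$\left(3 - 4\right) \frac{6 + \left(4 + 1\right)^{2}}{a{\left(-1,5 \right)} + 0} \cdot 5 = \left(3 - 4\right) \frac{6 + \left(4 + 1\right)^{2}}{\left(- \frac{11}{2} + \frac{1}{2} \cdot 5 + \frac{3}{2} \left(-1\right)\right) + 0} \cdot 5 = - \frac{6 + 5^{2}}{\left(- \frac{11}{2} + \frac{5}{2} - \frac{3}{2}\right) + 0} \cdot 5 = - \frac{6 + 25}{- \frac{9}{2} + 0} \cdot 5 = - \frac{31}{- \frac{9}{2}} \cdot 5 = - \frac{31 \left(-2\right)}{9} \cdot 5 = \left(-1\right) \left(- \frac{62}{9}\right) 5 = \frac{62}{9} \cdot 5 = \frac{310}{9}$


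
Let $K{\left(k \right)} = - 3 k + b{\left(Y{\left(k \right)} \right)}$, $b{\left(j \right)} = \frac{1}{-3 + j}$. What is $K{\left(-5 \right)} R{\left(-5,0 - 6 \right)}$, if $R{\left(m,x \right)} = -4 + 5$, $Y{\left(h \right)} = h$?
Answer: $\frac{119}{8} \approx 14.875$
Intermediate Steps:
$R{\left(m,x \right)} = 1$
$K{\left(k \right)} = \frac{1}{-3 + k} - 3 k$ ($K{\left(k \right)} = - 3 k + \frac{1}{-3 + k} = \frac{1}{-3 + k} - 3 k$)
$K{\left(-5 \right)} R{\left(-5,0 - 6 \right)} = \frac{1 - - 15 \left(-3 - 5\right)}{-3 - 5} \cdot 1 = \frac{1 - \left(-15\right) \left(-8\right)}{-8} \cdot 1 = - \frac{1 - 120}{8} \cdot 1 = \left(- \frac{1}{8}\right) \left(-119\right) 1 = \frac{119}{8} \cdot 1 = \frac{119}{8}$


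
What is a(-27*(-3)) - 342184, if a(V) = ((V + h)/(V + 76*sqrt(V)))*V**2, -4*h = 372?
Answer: -29094388/85 ≈ -3.4229e+5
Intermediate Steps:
h = -93 (h = -1/4*372 = -93)
a(V) = V**2*(-93 + V)/(V + 76*sqrt(V)) (a(V) = ((V - 93)/(V + 76*sqrt(V)))*V**2 = ((-93 + V)/(V + 76*sqrt(V)))*V**2 = V**2*(-93 + V)/(V + 76*sqrt(V)))
a(-27*(-3)) - 342184 = (-27*(-3))**2*(-93 - 27*(-3))/(-27*(-3) + 76*sqrt(-27*(-3))) - 342184 = 81**2*(-93 + 81)/(81 + 76*sqrt(81)) - 342184 = 6561*(-12)/(81 + 76*9) - 342184 = 6561*(-12)/(81 + 684) - 342184 = 6561*(-12)/765 - 342184 = 6561*(1/765)*(-12) - 342184 = -8748/85 - 342184 = -29094388/85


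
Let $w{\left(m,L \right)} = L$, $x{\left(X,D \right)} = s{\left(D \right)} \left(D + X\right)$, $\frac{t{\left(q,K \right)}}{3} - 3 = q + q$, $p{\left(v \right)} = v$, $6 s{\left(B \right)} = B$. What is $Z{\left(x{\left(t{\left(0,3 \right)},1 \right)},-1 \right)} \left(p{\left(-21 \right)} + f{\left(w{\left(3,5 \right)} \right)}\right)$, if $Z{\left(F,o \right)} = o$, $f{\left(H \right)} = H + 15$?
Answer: $1$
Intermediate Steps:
$s{\left(B \right)} = \frac{B}{6}$
$t{\left(q,K \right)} = 9 + 6 q$ ($t{\left(q,K \right)} = 9 + 3 \left(q + q\right) = 9 + 3 \cdot 2 q = 9 + 6 q$)
$x{\left(X,D \right)} = \frac{D \left(D + X\right)}{6}$ ($x{\left(X,D \right)} = \frac{D}{6} \left(D + X\right) = \frac{D \left(D + X\right)}{6}$)
$f{\left(H \right)} = 15 + H$
$Z{\left(x{\left(t{\left(0,3 \right)},1 \right)},-1 \right)} \left(p{\left(-21 \right)} + f{\left(w{\left(3,5 \right)} \right)}\right) = - (-21 + \left(15 + 5\right)) = - (-21 + 20) = \left(-1\right) \left(-1\right) = 1$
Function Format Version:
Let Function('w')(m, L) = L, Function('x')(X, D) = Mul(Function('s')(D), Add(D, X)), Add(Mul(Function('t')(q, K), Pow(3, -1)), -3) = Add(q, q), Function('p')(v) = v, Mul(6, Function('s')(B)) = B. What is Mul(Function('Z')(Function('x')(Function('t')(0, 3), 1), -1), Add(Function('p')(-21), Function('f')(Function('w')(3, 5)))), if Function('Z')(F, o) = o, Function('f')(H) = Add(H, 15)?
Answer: 1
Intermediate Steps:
Function('s')(B) = Mul(Rational(1, 6), B)
Function('t')(q, K) = Add(9, Mul(6, q)) (Function('t')(q, K) = Add(9, Mul(3, Add(q, q))) = Add(9, Mul(3, Mul(2, q))) = Add(9, Mul(6, q)))
Function('x')(X, D) = Mul(Rational(1, 6), D, Add(D, X)) (Function('x')(X, D) = Mul(Mul(Rational(1, 6), D), Add(D, X)) = Mul(Rational(1, 6), D, Add(D, X)))
Function('f')(H) = Add(15, H)
Mul(Function('Z')(Function('x')(Function('t')(0, 3), 1), -1), Add(Function('p')(-21), Function('f')(Function('w')(3, 5)))) = Mul(-1, Add(-21, Add(15, 5))) = Mul(-1, Add(-21, 20)) = Mul(-1, -1) = 1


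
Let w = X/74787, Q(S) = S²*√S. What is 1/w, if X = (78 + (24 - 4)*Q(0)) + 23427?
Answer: 24929/7835 ≈ 3.1817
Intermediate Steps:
Q(S) = S^(5/2)
X = 23505 (X = (78 + (24 - 4)*0^(5/2)) + 23427 = (78 + 20*0) + 23427 = (78 + 0) + 23427 = 78 + 23427 = 23505)
w = 7835/24929 (w = 23505/74787 = 23505*(1/74787) = 7835/24929 ≈ 0.31429)
1/w = 1/(7835/24929) = 24929/7835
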